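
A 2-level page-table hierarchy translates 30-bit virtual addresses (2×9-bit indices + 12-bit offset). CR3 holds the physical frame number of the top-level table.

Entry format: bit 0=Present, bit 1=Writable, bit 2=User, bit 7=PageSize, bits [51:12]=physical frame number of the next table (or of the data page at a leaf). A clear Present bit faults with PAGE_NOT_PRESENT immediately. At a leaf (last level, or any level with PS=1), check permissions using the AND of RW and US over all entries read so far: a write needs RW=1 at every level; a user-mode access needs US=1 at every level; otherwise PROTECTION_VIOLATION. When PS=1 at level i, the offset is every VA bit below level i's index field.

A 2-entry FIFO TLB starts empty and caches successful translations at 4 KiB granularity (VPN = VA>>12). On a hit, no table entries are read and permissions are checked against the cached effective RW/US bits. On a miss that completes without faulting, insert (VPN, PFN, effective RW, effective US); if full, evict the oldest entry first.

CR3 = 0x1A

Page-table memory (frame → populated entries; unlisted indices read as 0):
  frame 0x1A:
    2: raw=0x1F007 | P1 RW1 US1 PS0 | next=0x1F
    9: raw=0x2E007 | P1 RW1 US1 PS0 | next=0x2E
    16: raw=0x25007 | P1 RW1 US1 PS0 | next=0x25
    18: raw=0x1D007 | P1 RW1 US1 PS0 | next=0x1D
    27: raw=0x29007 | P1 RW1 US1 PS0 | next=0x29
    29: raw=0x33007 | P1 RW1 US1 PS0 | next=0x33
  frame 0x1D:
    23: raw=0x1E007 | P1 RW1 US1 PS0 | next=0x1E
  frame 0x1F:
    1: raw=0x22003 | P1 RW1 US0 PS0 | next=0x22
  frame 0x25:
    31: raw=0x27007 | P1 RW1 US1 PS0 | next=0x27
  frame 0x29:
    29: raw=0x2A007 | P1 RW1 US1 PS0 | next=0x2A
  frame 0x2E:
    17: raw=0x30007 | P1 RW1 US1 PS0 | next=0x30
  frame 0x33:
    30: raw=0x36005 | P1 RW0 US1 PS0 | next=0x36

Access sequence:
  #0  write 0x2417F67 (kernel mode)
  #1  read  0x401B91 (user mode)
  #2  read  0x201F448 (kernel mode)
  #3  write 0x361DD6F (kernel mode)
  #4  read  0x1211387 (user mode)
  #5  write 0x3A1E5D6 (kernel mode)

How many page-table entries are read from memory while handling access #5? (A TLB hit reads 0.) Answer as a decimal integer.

Walk each access:
#0 VA=0x2417F67 (w,kernel):
  L0: frame=0x1A idx=18 entry=0x1D007 [P=1 RW=1 US=1 PS=0]
  L1: frame=0x1D idx=23 entry=0x1E007 [P=1 RW=1 US=1 PS=0]
  ⇒ phys 0x1EF67  [2 reads]
#1 VA=0x401B91 (r,user):
  L0: frame=0x1A idx=2 entry=0x1F007 [P=1 RW=1 US=1 PS=0]
  L1: frame=0x1F idx=1 entry=0x22003 [P=1 RW=1 US=0 PS=0]
  ⇒ fault: PROTECTION_VIOLATION  — 2 lookups
#2 VA=0x201F448 (r,kernel):
  L0: frame=0x1A idx=16 entry=0x25007 [P=1 RW=1 US=1 PS=0]
  L1: frame=0x25 idx=31 entry=0x27007 [P=1 RW=1 US=1 PS=0]
  ⇒ phys 0x27448  [2 reads]
#3 VA=0x361DD6F (w,kernel):
  L0: frame=0x1A idx=27 entry=0x29007 [P=1 RW=1 US=1 PS=0]
  L1: frame=0x29 idx=29 entry=0x2A007 [P=1 RW=1 US=1 PS=0]
  ⇒ phys 0x2AD6F  [2 reads]
#4 VA=0x1211387 (r,user):
  L0: frame=0x1A idx=9 entry=0x2E007 [P=1 RW=1 US=1 PS=0]
  L1: frame=0x2E idx=17 entry=0x30007 [P=1 RW=1 US=1 PS=0]
  ⇒ phys 0x30387  [2 reads]
#5 VA=0x3A1E5D6 (w,kernel):
  L0: frame=0x1A idx=29 entry=0x33007 [P=1 RW=1 US=1 PS=0]
  L1: frame=0x33 idx=30 entry=0x36005 [P=1 RW=0 US=1 PS=0]
  ⇒ fault: PROTECTION_VIOLATION  — 2 lookups

Entries read for #5: 2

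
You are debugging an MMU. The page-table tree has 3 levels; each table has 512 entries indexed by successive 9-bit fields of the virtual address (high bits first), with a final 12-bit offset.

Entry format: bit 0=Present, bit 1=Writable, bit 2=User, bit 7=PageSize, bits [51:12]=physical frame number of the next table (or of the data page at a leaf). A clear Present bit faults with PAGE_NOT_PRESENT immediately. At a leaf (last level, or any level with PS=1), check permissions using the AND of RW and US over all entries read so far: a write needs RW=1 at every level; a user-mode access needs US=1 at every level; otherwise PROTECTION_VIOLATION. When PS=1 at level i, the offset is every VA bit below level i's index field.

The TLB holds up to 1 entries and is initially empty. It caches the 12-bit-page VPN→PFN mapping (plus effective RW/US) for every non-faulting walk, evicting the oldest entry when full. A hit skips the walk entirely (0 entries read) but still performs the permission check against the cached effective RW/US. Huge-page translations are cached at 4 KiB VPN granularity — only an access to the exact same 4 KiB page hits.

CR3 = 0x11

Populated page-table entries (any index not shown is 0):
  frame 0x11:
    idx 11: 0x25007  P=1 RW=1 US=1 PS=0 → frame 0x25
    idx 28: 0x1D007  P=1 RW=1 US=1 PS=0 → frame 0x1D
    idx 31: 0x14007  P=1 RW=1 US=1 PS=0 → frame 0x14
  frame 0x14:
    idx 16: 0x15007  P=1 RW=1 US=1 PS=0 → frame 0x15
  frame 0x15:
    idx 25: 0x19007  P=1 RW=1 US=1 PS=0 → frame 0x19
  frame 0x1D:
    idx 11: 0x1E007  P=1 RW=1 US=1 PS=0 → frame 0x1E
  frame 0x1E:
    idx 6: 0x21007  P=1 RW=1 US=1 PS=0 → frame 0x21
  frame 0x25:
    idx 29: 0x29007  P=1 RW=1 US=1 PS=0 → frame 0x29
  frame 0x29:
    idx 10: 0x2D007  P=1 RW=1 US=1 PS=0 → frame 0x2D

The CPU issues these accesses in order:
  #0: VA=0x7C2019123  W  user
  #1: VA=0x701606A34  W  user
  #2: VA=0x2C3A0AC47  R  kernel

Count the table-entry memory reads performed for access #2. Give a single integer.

Walk each access:
#0 VA=0x7C2019123 (w,user):
  L0: frame=0x11 idx=31 entry=0x14007 [P=1 RW=1 US=1 PS=0]
  L1: frame=0x14 idx=16 entry=0x15007 [P=1 RW=1 US=1 PS=0]
  L2: frame=0x15 idx=25 entry=0x19007 [P=1 RW=1 US=1 PS=0]
  ✓ 0x19123  — 3 lookups
#1 VA=0x701606A34 (w,user):
  L0: frame=0x11 idx=28 entry=0x1D007 [P=1 RW=1 US=1 PS=0]
  L1: frame=0x1D idx=11 entry=0x1E007 [P=1 RW=1 US=1 PS=0]
  L2: frame=0x1E idx=6 entry=0x21007 [P=1 RW=1 US=1 PS=0]
  ✓ 0x21A34  — 3 lookups
#2 VA=0x2C3A0AC47 (r,kernel):
  L0: frame=0x11 idx=11 entry=0x25007 [P=1 RW=1 US=1 PS=0]
  L1: frame=0x25 idx=29 entry=0x29007 [P=1 RW=1 US=1 PS=0]
  L2: frame=0x29 idx=10 entry=0x2D007 [P=1 RW=1 US=1 PS=0]
  ✓ 0x2DC47  — 3 lookups

Entries read for #2: 3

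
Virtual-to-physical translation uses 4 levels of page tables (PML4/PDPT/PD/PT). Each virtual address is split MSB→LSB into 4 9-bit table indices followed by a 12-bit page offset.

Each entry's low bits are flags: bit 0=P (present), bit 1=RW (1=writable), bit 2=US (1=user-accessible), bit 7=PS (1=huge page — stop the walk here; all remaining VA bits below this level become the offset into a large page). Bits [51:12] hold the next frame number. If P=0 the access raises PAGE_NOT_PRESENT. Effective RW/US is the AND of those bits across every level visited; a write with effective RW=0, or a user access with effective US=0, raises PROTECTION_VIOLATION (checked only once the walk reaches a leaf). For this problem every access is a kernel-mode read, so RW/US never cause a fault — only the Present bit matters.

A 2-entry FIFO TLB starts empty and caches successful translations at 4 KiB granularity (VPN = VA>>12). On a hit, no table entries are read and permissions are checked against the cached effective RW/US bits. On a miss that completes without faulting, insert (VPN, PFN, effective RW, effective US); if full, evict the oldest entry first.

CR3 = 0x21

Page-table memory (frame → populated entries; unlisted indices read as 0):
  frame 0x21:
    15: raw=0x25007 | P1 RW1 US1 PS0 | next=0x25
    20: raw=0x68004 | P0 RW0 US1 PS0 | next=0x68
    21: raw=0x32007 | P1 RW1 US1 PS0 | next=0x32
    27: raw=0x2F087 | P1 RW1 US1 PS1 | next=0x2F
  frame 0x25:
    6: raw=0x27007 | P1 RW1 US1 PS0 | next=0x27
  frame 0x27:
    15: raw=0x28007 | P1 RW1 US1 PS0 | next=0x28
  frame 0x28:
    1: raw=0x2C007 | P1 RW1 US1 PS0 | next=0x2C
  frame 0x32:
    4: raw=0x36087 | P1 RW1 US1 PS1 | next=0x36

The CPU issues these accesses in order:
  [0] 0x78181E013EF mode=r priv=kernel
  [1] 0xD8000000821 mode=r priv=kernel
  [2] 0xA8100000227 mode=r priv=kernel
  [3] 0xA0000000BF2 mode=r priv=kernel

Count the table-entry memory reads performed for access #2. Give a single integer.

Per-access translation:
#0 VA=0x78181E013EF (r,kernel):
  L0 @0x21[15] → 0x25007  P=1,RW=1,US=1,PS=0
  L1 @0x25[6] → 0x27007  P=1,RW=1,US=1,PS=0
  L2 @0x27[15] → 0x28007  P=1,RW=1,US=1,PS=0
  L3 @0x28[1] → 0x2C007  P=1,RW=1,US=1,PS=0
  ✓ 0x2C3EF  — 4 lookups
#1 VA=0xD8000000821 (r,kernel):
  L0 @0x21[27] → 0x2F087  P=1,RW=1,US=1,PS=1
  ✓ 0x2F821 (huge @L0)  — 1 lookups
#2 VA=0xA8100000227 (r,kernel):
  L0 @0x21[21] → 0x32007  P=1,RW=1,US=1,PS=0
  L1 @0x32[4] → 0x36087  P=1,RW=1,US=1,PS=1
  ✓ 0x36227 (huge @L1)  — 2 lookups
#3 VA=0xA0000000BF2 (r,kernel):
  L0 @0x21[20] → 0x68004  P=0,RW=0,US=1,PS=0
  ✗ PAGE_NOT_PRESENT  [1 reads]

Entries read for #2: 2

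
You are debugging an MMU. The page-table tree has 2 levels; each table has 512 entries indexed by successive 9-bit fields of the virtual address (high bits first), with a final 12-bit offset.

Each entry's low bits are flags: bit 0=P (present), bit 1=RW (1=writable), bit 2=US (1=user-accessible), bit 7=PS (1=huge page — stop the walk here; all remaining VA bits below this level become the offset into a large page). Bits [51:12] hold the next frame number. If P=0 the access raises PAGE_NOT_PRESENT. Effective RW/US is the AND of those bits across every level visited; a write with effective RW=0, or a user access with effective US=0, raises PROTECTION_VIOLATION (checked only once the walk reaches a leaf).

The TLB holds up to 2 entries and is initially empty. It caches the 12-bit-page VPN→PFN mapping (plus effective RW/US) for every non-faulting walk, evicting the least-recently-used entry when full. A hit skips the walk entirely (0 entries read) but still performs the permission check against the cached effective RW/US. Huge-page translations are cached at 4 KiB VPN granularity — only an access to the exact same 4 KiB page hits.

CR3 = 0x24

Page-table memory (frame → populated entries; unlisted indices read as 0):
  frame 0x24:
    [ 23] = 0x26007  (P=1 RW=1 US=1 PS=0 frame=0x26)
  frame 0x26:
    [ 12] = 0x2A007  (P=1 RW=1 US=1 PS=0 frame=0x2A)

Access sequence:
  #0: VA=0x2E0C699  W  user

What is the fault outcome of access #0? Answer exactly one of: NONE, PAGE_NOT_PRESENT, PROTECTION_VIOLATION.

Per-access translation:
#0 VA=0x2E0C699 (w,user):
  L0 @0x24[23] → 0x26007  P=1,RW=1,US=1,PS=0
  L1 @0x26[12] → 0x2A007  P=1,RW=1,US=1,PS=0
  ⇒ phys 0x2A699  [2 reads]

Access #0 fault: NONE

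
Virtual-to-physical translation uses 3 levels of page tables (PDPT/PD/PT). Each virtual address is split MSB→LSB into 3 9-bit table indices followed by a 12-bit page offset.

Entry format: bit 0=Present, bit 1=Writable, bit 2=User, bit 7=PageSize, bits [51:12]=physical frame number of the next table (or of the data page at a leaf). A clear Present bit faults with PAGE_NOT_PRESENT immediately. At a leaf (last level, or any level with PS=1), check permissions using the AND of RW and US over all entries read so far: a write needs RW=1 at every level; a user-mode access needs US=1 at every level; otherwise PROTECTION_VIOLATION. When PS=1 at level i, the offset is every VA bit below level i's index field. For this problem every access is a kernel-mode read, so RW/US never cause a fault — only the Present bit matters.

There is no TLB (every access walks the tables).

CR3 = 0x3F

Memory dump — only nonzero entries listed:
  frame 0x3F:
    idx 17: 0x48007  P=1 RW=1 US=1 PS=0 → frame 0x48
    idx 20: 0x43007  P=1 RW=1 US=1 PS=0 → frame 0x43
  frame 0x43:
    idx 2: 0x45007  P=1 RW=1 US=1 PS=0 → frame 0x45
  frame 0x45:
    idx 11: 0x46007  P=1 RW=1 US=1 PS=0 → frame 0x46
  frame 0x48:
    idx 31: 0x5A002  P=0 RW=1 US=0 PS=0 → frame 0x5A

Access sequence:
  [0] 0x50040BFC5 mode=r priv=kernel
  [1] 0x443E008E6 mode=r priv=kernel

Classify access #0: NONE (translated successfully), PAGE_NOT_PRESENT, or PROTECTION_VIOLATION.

Walk each access:
#0 VA=0x50040BFC5 (r,kernel):
  L0: frame=0x3F idx=20 entry=0x43007 [P=1 RW=1 US=1 PS=0]
  L1: frame=0x43 idx=2 entry=0x45007 [P=1 RW=1 US=1 PS=0]
  L2: frame=0x45 idx=11 entry=0x46007 [P=1 RW=1 US=1 PS=0]
  → PA=0x46FC5  (3 entries read)
#1 VA=0x443E008E6 (r,kernel):
  L0: frame=0x3F idx=17 entry=0x48007 [P=1 RW=1 US=1 PS=0]
  L1: frame=0x48 idx=31 entry=0x5A002 [P=0 RW=1 US=0 PS=0]
  ⇒ fault: PAGE_NOT_PRESENT  — 2 lookups

Access #0 fault: NONE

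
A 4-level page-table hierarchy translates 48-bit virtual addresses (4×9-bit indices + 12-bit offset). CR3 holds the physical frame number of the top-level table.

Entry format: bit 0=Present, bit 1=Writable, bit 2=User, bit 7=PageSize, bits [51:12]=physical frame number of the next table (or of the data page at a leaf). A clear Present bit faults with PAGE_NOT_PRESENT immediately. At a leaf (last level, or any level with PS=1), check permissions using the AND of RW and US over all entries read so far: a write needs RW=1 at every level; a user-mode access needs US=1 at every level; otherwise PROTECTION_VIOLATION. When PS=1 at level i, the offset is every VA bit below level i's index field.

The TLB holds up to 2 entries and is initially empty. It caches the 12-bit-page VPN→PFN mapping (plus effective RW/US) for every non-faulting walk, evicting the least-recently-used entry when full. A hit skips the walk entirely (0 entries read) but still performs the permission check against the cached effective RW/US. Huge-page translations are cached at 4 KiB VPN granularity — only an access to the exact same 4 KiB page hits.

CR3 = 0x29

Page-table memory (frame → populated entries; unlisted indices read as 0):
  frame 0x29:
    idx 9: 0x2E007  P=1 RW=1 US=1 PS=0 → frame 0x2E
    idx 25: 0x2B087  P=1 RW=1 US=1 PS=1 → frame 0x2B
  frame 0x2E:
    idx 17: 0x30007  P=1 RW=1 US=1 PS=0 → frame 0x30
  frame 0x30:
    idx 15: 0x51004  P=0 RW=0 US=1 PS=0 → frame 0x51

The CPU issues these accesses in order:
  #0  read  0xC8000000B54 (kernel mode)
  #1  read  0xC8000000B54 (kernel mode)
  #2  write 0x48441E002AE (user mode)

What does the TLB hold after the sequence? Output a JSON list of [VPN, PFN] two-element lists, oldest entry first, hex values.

Trace:
#0 VA=0xC8000000B54 (r,kernel):
  L0: frame=0x29 idx=25 entry=0x2B087 [P=1 RW=1 US=1 PS=1]
  → PA=0x2BB54 (huge @L0)  (1 entries read)
#1 VA=0xC8000000B54 (r,kernel):
  TLB hit vpn=0xC8000000 → PA=0x2BB54
#2 VA=0x48441E002AE (w,user):
  L0: frame=0x29 idx=9 entry=0x2E007 [P=1 RW=1 US=1 PS=0]
  L1: frame=0x2E idx=17 entry=0x30007 [P=1 RW=1 US=1 PS=0]
  L2: frame=0x30 idx=15 entry=0x51004 [P=0 RW=0 US=1 PS=0]
  ⇒ fault: PAGE_NOT_PRESENT  — 3 lookups

TLB: [["0xC8000000", "0x2B"]]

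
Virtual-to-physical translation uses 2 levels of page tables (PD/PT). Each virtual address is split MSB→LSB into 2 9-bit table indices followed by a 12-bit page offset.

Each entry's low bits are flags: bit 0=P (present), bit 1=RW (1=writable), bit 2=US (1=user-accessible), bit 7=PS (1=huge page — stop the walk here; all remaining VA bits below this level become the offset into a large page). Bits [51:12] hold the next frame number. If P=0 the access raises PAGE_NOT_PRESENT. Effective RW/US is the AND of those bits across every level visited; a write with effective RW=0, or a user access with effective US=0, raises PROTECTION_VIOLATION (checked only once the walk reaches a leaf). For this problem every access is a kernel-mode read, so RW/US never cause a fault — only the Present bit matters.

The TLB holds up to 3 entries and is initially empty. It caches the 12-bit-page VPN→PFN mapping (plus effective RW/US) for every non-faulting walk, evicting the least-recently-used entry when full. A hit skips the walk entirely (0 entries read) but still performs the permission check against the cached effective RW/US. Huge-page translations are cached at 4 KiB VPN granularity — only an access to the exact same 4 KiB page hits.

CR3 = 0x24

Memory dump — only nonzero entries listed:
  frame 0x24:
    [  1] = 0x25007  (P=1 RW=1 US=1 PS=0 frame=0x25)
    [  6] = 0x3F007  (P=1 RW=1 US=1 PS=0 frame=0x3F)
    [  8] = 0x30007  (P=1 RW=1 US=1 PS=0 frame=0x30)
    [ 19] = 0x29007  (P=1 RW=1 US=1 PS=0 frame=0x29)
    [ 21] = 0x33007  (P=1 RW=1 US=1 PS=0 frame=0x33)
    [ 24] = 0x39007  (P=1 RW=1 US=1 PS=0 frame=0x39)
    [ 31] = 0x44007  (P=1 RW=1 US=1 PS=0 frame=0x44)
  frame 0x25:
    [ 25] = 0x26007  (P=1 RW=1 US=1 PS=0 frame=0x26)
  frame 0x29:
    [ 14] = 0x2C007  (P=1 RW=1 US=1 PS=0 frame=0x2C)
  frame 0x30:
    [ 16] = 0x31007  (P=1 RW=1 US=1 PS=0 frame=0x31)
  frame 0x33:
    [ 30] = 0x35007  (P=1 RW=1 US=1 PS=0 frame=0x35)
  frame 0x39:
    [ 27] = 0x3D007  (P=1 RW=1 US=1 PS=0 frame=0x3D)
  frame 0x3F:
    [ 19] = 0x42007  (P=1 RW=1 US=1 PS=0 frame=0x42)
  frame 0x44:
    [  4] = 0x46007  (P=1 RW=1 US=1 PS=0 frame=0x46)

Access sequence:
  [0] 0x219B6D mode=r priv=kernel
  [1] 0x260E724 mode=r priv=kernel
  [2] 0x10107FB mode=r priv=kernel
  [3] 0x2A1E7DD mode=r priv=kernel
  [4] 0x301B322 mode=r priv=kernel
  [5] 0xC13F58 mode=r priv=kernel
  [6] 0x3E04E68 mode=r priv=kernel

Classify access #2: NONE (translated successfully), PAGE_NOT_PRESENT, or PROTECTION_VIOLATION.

Walk each access:
#0 VA=0x219B6D (r,kernel):
  lvl0: tbl 0x24, slot 1 ⇒ 0x25007 (P1/RW1/US1/PS0)
  lvl1: tbl 0x25, slot 25 ⇒ 0x26007 (P1/RW1/US1/PS0)
  ⇒ phys 0x26B6D  [2 reads]
#1 VA=0x260E724 (r,kernel):
  lvl0: tbl 0x24, slot 19 ⇒ 0x29007 (P1/RW1/US1/PS0)
  lvl1: tbl 0x29, slot 14 ⇒ 0x2C007 (P1/RW1/US1/PS0)
  ⇒ phys 0x2C724  [2 reads]
#2 VA=0x10107FB (r,kernel):
  lvl0: tbl 0x24, slot 8 ⇒ 0x30007 (P1/RW1/US1/PS0)
  lvl1: tbl 0x30, slot 16 ⇒ 0x31007 (P1/RW1/US1/PS0)
  ⇒ phys 0x317FB  [2 reads]
#3 VA=0x2A1E7DD (r,kernel):
  lvl0: tbl 0x24, slot 21 ⇒ 0x33007 (P1/RW1/US1/PS0)
  lvl1: tbl 0x33, slot 30 ⇒ 0x35007 (P1/RW1/US1/PS0)
  ⇒ phys 0x357DD  [2 reads]
#4 VA=0x301B322 (r,kernel):
  lvl0: tbl 0x24, slot 24 ⇒ 0x39007 (P1/RW1/US1/PS0)
  lvl1: tbl 0x39, slot 27 ⇒ 0x3D007 (P1/RW1/US1/PS0)
  ⇒ phys 0x3D322  [2 reads]
#5 VA=0xC13F58 (r,kernel):
  lvl0: tbl 0x24, slot 6 ⇒ 0x3F007 (P1/RW1/US1/PS0)
  lvl1: tbl 0x3F, slot 19 ⇒ 0x42007 (P1/RW1/US1/PS0)
  ⇒ phys 0x42F58  [2 reads]
#6 VA=0x3E04E68 (r,kernel):
  lvl0: tbl 0x24, slot 31 ⇒ 0x44007 (P1/RW1/US1/PS0)
  lvl1: tbl 0x44, slot 4 ⇒ 0x46007 (P1/RW1/US1/PS0)
  ⇒ phys 0x46E68  [2 reads]

Access #2 fault: NONE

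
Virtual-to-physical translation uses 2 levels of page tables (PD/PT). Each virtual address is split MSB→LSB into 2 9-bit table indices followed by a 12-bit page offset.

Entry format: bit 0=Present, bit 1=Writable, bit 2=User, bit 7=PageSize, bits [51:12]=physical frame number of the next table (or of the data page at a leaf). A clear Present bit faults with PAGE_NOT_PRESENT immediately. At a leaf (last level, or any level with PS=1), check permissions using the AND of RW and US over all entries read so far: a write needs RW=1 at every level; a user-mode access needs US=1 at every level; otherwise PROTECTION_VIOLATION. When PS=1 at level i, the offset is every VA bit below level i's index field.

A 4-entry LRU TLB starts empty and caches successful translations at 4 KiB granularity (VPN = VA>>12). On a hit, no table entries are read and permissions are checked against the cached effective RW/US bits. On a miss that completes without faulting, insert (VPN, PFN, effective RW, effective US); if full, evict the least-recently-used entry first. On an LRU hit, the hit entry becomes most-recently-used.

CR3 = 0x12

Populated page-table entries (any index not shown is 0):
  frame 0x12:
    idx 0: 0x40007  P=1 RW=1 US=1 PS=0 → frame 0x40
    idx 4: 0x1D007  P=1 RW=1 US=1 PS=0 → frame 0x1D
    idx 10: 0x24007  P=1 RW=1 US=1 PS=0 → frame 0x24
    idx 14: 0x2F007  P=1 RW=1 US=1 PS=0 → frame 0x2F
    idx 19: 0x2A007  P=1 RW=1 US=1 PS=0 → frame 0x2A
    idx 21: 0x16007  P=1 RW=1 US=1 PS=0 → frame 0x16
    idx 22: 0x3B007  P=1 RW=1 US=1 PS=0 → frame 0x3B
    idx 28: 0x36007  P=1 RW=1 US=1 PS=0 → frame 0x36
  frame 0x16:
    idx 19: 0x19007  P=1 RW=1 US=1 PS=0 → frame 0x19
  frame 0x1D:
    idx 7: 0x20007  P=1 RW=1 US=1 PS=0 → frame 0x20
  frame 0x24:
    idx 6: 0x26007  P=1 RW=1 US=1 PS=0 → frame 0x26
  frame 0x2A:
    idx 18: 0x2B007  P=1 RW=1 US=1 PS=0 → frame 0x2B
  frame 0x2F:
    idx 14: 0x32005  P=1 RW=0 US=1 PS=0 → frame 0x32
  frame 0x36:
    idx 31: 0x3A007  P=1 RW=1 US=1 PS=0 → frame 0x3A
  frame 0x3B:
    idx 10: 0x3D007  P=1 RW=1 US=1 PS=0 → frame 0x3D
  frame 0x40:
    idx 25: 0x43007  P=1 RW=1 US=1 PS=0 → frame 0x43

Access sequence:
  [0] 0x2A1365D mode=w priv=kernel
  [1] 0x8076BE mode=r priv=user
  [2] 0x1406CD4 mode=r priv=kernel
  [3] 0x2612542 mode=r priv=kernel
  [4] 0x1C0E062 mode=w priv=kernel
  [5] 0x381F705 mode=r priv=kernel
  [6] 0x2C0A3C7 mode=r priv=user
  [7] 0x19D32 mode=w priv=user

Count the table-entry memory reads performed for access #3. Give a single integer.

Trace:
#0 VA=0x2A1365D (w,kernel):
  L0: frame=0x12 idx=21 entry=0x16007 [P=1 RW=1 US=1 PS=0]
  L1: frame=0x16 idx=19 entry=0x19007 [P=1 RW=1 US=1 PS=0]
  ✓ 0x1965D  — 2 lookups
#1 VA=0x8076BE (r,user):
  L0: frame=0x12 idx=4 entry=0x1D007 [P=1 RW=1 US=1 PS=0]
  L1: frame=0x1D idx=7 entry=0x20007 [P=1 RW=1 US=1 PS=0]
  ✓ 0x206BE  — 2 lookups
#2 VA=0x1406CD4 (r,kernel):
  L0: frame=0x12 idx=10 entry=0x24007 [P=1 RW=1 US=1 PS=0]
  L1: frame=0x24 idx=6 entry=0x26007 [P=1 RW=1 US=1 PS=0]
  ✓ 0x26CD4  — 2 lookups
#3 VA=0x2612542 (r,kernel):
  L0: frame=0x12 idx=19 entry=0x2A007 [P=1 RW=1 US=1 PS=0]
  L1: frame=0x2A idx=18 entry=0x2B007 [P=1 RW=1 US=1 PS=0]
  ✓ 0x2B542  — 2 lookups
#4 VA=0x1C0E062 (w,kernel):
  L0: frame=0x12 idx=14 entry=0x2F007 [P=1 RW=1 US=1 PS=0]
  L1: frame=0x2F idx=14 entry=0x32005 [P=1 RW=0 US=1 PS=0]
  → PROTECTION_VIOLATION  (2 entries read)
#5 VA=0x381F705 (r,kernel):
  L0: frame=0x12 idx=28 entry=0x36007 [P=1 RW=1 US=1 PS=0]
  L1: frame=0x36 idx=31 entry=0x3A007 [P=1 RW=1 US=1 PS=0]
  ✓ 0x3A705  — 2 lookups
#6 VA=0x2C0A3C7 (r,user):
  L0: frame=0x12 idx=22 entry=0x3B007 [P=1 RW=1 US=1 PS=0]
  L1: frame=0x3B idx=10 entry=0x3D007 [P=1 RW=1 US=1 PS=0]
  ✓ 0x3D3C7  — 2 lookups
#7 VA=0x19D32 (w,user):
  L0: frame=0x12 idx=0 entry=0x40007 [P=1 RW=1 US=1 PS=0]
  L1: frame=0x40 idx=25 entry=0x43007 [P=1 RW=1 US=1 PS=0]
  ✓ 0x43D32  — 2 lookups

Entries read for #3: 2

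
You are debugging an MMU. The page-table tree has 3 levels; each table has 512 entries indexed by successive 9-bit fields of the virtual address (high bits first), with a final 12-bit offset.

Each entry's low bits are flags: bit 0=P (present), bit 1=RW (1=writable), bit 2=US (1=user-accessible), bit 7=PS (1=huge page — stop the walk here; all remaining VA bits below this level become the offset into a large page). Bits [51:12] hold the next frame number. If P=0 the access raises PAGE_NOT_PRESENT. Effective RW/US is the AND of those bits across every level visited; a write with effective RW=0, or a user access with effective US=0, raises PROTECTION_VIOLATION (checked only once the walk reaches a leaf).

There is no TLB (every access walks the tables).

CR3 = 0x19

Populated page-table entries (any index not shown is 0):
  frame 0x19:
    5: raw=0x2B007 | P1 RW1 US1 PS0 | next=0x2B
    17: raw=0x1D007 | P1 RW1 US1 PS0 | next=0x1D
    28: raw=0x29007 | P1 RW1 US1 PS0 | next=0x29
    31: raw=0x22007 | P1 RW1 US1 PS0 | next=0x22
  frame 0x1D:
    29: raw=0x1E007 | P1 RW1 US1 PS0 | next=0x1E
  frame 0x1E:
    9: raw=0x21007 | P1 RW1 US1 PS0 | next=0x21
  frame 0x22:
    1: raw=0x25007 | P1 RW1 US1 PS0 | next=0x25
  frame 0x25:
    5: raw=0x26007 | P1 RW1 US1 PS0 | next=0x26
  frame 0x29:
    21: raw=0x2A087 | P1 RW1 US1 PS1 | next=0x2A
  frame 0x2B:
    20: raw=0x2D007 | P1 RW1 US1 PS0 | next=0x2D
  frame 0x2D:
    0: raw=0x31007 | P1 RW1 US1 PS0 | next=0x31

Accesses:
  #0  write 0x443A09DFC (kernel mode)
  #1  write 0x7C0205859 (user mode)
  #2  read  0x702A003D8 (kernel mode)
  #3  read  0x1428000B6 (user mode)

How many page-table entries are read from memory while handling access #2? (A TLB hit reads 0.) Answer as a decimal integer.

Walk each access:
#0 VA=0x443A09DFC (w,kernel):
  [0] read 0x19 idx=17: raw=0x1D007 flags P=1 W=1 U=1 S=0
  [1] read 0x1D idx=29: raw=0x1E007 flags P=1 W=1 U=1 S=0
  [2] read 0x1E idx=9: raw=0x21007 flags P=1 W=1 U=1 S=0
  ✓ 0x21DFC  — 3 lookups
#1 VA=0x7C0205859 (w,user):
  [0] read 0x19 idx=31: raw=0x22007 flags P=1 W=1 U=1 S=0
  [1] read 0x22 idx=1: raw=0x25007 flags P=1 W=1 U=1 S=0
  [2] read 0x25 idx=5: raw=0x26007 flags P=1 W=1 U=1 S=0
  ✓ 0x26859  — 3 lookups
#2 VA=0x702A003D8 (r,kernel):
  [0] read 0x19 idx=28: raw=0x29007 flags P=1 W=1 U=1 S=0
  [1] read 0x29 idx=21: raw=0x2A087 flags P=1 W=1 U=1 S=1
  ✓ 0x2A3D8 (huge @L1)  — 2 lookups
#3 VA=0x1428000B6 (r,user):
  [0] read 0x19 idx=5: raw=0x2B007 flags P=1 W=1 U=1 S=0
  [1] read 0x2B idx=20: raw=0x2D007 flags P=1 W=1 U=1 S=0
  [2] read 0x2D idx=0: raw=0x31007 flags P=1 W=1 U=1 S=0
  ✓ 0x310B6  — 3 lookups

Entries read for #2: 2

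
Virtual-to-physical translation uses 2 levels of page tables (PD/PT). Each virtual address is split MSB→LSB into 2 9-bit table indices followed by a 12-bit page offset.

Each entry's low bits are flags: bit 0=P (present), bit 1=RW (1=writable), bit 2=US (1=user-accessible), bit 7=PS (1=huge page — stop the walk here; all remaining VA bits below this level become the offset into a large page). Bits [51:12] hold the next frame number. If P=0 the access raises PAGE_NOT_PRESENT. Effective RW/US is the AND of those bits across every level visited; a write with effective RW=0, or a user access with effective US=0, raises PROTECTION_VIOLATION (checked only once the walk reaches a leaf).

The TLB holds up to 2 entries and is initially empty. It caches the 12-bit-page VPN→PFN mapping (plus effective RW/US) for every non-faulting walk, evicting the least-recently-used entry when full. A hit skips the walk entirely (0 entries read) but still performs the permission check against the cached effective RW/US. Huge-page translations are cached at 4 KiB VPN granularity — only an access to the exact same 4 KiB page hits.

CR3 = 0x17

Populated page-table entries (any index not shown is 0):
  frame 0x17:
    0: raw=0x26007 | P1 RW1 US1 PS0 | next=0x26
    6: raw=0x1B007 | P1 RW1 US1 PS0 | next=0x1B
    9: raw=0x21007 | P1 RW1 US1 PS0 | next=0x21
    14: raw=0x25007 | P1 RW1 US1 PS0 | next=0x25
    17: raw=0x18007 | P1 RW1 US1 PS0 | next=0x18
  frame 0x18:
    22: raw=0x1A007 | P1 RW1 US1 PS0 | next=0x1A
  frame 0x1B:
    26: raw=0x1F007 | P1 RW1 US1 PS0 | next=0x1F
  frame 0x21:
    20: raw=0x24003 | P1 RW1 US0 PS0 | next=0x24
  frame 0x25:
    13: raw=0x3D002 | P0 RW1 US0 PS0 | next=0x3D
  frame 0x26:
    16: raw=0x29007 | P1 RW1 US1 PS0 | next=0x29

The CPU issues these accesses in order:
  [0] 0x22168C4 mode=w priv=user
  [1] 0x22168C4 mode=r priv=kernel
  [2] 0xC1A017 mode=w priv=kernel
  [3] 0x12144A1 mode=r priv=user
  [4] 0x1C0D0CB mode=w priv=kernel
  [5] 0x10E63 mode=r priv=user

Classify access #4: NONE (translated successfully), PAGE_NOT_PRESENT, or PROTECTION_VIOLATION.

Trace:
#0 VA=0x22168C4 (w,user):
  lvl0: tbl 0x17, slot 17 ⇒ 0x18007 (P1/RW1/US1/PS0)
  lvl1: tbl 0x18, slot 22 ⇒ 0x1A007 (P1/RW1/US1/PS0)
  → PA=0x1A8C4  (2 entries read)
#1 VA=0x22168C4 (r,kernel):
  TLB hit vpn=0x2216 → PA=0x1A8C4
#2 VA=0xC1A017 (w,kernel):
  lvl0: tbl 0x17, slot 6 ⇒ 0x1B007 (P1/RW1/US1/PS0)
  lvl1: tbl 0x1B, slot 26 ⇒ 0x1F007 (P1/RW1/US1/PS0)
  → PA=0x1F017  (2 entries read)
#3 VA=0x12144A1 (r,user):
  lvl0: tbl 0x17, slot 9 ⇒ 0x21007 (P1/RW1/US1/PS0)
  lvl1: tbl 0x21, slot 20 ⇒ 0x24003 (P1/RW1/US0/PS0)
  → PROTECTION_VIOLATION  (2 entries read)
#4 VA=0x1C0D0CB (w,kernel):
  lvl0: tbl 0x17, slot 14 ⇒ 0x25007 (P1/RW1/US1/PS0)
  lvl1: tbl 0x25, slot 13 ⇒ 0x3D002 (P0/RW1/US0/PS0)
  → PAGE_NOT_PRESENT  (2 entries read)
#5 VA=0x10E63 (r,user):
  lvl0: tbl 0x17, slot 0 ⇒ 0x26007 (P1/RW1/US1/PS0)
  lvl1: tbl 0x26, slot 16 ⇒ 0x29007 (P1/RW1/US1/PS0)
  → PA=0x29E63  (2 entries read)

Access #4 fault: PAGE_NOT_PRESENT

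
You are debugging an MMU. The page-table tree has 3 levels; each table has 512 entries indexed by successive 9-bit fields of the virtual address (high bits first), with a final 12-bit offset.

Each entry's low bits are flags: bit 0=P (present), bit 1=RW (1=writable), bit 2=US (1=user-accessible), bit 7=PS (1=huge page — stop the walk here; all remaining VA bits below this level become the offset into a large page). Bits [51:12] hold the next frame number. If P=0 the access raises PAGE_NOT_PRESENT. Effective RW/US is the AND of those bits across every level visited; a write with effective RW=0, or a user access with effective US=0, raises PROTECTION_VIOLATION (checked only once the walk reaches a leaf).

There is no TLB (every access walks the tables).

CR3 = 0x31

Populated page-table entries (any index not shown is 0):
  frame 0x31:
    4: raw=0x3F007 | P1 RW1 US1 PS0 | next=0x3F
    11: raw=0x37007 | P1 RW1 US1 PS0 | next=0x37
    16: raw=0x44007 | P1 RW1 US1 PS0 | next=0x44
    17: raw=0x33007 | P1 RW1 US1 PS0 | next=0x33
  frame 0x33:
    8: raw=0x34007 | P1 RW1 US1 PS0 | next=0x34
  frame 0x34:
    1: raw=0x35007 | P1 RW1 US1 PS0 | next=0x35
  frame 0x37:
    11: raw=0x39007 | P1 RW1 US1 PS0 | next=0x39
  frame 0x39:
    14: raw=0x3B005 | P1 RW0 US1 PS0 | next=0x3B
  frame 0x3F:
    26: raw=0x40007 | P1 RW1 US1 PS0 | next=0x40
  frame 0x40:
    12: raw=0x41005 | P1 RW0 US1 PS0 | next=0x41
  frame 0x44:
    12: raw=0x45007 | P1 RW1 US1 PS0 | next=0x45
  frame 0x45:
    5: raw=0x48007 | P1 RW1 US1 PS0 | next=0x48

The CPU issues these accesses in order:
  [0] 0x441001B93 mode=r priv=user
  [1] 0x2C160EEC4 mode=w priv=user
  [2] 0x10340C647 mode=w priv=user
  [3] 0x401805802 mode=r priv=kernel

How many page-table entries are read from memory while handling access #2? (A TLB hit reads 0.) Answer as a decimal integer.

Walk each access:
#0 VA=0x441001B93 (r,user):
  L0: frame=0x31 idx=17 entry=0x33007 [P=1 RW=1 US=1 PS=0]
  L1: frame=0x33 idx=8 entry=0x34007 [P=1 RW=1 US=1 PS=0]
  L2: frame=0x34 idx=1 entry=0x35007 [P=1 RW=1 US=1 PS=0]
  ⇒ phys 0x35B93  [3 reads]
#1 VA=0x2C160EEC4 (w,user):
  L0: frame=0x31 idx=11 entry=0x37007 [P=1 RW=1 US=1 PS=0]
  L1: frame=0x37 idx=11 entry=0x39007 [P=1 RW=1 US=1 PS=0]
  L2: frame=0x39 idx=14 entry=0x3B005 [P=1 RW=0 US=1 PS=0]
  → PROTECTION_VIOLATION  (3 entries read)
#2 VA=0x10340C647 (w,user):
  L0: frame=0x31 idx=4 entry=0x3F007 [P=1 RW=1 US=1 PS=0]
  L1: frame=0x3F idx=26 entry=0x40007 [P=1 RW=1 US=1 PS=0]
  L2: frame=0x40 idx=12 entry=0x41005 [P=1 RW=0 US=1 PS=0]
  → PROTECTION_VIOLATION  (3 entries read)
#3 VA=0x401805802 (r,kernel):
  L0: frame=0x31 idx=16 entry=0x44007 [P=1 RW=1 US=1 PS=0]
  L1: frame=0x44 idx=12 entry=0x45007 [P=1 RW=1 US=1 PS=0]
  L2: frame=0x45 idx=5 entry=0x48007 [P=1 RW=1 US=1 PS=0]
  ⇒ phys 0x48802  [3 reads]

Entries read for #2: 3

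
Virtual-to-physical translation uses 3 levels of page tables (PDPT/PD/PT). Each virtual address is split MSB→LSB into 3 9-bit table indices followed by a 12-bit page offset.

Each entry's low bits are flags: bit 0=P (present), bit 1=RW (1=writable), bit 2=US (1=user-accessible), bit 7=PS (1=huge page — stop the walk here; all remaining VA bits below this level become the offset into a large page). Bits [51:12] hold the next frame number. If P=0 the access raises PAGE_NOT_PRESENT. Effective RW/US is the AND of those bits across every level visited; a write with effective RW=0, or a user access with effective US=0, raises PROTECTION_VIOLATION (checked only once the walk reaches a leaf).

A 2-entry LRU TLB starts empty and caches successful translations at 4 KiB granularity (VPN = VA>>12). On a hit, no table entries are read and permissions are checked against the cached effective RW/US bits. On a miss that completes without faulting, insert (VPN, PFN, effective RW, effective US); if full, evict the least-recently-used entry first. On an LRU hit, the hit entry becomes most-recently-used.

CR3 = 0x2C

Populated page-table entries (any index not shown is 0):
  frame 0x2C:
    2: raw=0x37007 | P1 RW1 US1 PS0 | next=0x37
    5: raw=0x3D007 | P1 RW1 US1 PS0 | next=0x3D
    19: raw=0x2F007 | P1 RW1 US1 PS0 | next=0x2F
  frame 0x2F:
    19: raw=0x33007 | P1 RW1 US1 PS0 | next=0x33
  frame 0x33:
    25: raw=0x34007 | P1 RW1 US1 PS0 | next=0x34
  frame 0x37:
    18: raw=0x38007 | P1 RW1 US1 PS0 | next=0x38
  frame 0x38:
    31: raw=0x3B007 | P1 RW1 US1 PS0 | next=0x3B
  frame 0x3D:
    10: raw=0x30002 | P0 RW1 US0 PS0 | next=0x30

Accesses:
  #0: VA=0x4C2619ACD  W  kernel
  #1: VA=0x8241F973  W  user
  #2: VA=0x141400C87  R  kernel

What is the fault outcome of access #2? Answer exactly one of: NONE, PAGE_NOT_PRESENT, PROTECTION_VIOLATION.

Trace:
#0 VA=0x4C2619ACD (w,kernel):
  L0: frame=0x2C idx=19 entry=0x2F007 [P=1 RW=1 US=1 PS=0]
  L1: frame=0x2F idx=19 entry=0x33007 [P=1 RW=1 US=1 PS=0]
  L2: frame=0x33 idx=25 entry=0x34007 [P=1 RW=1 US=1 PS=0]
  ⇒ phys 0x34ACD  [3 reads]
#1 VA=0x8241F973 (w,user):
  L0: frame=0x2C idx=2 entry=0x37007 [P=1 RW=1 US=1 PS=0]
  L1: frame=0x37 idx=18 entry=0x38007 [P=1 RW=1 US=1 PS=0]
  L2: frame=0x38 idx=31 entry=0x3B007 [P=1 RW=1 US=1 PS=0]
  ⇒ phys 0x3B973  [3 reads]
#2 VA=0x141400C87 (r,kernel):
  L0: frame=0x2C idx=5 entry=0x3D007 [P=1 RW=1 US=1 PS=0]
  L1: frame=0x3D idx=10 entry=0x30002 [P=0 RW=1 US=0 PS=0]
  ⇒ fault: PAGE_NOT_PRESENT  — 2 lookups

Access #2 fault: PAGE_NOT_PRESENT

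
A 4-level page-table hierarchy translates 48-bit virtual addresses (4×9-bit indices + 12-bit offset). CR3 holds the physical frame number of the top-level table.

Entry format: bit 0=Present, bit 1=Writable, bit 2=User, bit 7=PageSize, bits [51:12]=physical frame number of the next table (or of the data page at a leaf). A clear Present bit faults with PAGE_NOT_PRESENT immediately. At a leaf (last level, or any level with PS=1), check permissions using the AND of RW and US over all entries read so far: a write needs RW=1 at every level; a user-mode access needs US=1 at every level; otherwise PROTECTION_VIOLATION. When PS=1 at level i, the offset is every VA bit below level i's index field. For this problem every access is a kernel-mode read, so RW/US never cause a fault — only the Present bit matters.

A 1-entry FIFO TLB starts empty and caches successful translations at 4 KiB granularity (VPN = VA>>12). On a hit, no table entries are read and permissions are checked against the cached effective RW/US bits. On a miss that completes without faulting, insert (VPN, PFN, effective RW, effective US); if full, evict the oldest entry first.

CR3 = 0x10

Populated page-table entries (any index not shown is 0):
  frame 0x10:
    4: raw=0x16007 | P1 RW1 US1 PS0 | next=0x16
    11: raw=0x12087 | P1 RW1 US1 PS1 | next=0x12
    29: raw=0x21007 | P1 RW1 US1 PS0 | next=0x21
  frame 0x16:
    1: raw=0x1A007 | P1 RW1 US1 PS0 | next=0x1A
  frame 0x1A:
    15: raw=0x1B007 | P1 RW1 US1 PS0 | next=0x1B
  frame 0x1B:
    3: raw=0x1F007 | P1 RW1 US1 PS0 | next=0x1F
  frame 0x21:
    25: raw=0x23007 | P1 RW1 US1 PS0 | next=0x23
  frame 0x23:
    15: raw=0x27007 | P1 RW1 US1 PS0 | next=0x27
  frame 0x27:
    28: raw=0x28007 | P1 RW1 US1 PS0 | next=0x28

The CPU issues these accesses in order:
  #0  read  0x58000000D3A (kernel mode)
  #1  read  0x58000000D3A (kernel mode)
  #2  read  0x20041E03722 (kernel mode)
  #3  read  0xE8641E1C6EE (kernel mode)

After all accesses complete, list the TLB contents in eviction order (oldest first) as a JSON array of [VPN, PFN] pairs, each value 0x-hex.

Walk each access:
#0 VA=0x58000000D3A (r,kernel):
  lvl0: tbl 0x10, slot 11 ⇒ 0x12087 (P1/RW1/US1/PS1)
  ⇒ phys 0x12D3A (huge @L0)  [1 reads]
#1 VA=0x58000000D3A (r,kernel):
  TLB hit vpn=0x58000000 → PA=0x12D3A
#2 VA=0x20041E03722 (r,kernel):
  lvl0: tbl 0x10, slot 4 ⇒ 0x16007 (P1/RW1/US1/PS0)
  lvl1: tbl 0x16, slot 1 ⇒ 0x1A007 (P1/RW1/US1/PS0)
  lvl2: tbl 0x1A, slot 15 ⇒ 0x1B007 (P1/RW1/US1/PS0)
  lvl3: tbl 0x1B, slot 3 ⇒ 0x1F007 (P1/RW1/US1/PS0)
  ⇒ phys 0x1F722  [4 reads]
#3 VA=0xE8641E1C6EE (r,kernel):
  lvl0: tbl 0x10, slot 29 ⇒ 0x21007 (P1/RW1/US1/PS0)
  lvl1: tbl 0x21, slot 25 ⇒ 0x23007 (P1/RW1/US1/PS0)
  lvl2: tbl 0x23, slot 15 ⇒ 0x27007 (P1/RW1/US1/PS0)
  lvl3: tbl 0x27, slot 28 ⇒ 0x28007 (P1/RW1/US1/PS0)
  ⇒ phys 0x286EE  [4 reads]

TLB: [["0xE8641E1C", "0x28"]]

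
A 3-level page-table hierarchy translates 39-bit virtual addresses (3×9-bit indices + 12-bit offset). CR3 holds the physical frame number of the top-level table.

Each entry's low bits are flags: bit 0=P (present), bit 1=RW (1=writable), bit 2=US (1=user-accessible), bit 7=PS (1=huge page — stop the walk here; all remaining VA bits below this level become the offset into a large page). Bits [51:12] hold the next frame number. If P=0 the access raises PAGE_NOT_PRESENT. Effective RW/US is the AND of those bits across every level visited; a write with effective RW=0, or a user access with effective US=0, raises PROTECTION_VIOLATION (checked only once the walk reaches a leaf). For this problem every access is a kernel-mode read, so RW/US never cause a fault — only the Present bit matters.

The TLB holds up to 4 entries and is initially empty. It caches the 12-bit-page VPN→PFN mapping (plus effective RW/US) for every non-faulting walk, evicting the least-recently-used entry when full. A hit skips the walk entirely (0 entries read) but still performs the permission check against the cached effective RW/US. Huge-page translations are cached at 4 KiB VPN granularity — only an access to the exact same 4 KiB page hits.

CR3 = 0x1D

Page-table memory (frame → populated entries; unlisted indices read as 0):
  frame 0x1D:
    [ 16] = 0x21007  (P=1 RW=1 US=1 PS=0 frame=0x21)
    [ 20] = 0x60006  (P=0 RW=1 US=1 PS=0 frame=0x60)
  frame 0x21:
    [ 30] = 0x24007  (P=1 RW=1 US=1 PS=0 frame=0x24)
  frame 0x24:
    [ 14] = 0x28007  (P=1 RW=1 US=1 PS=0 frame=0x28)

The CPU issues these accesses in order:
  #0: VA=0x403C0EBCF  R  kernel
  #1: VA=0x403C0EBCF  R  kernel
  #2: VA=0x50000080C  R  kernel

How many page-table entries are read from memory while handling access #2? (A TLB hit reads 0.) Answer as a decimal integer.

Walk each access:
#0 VA=0x403C0EBCF (r,kernel):
  L0 @0x1D[16] → 0x21007  P=1,RW=1,US=1,PS=0
  L1 @0x21[30] → 0x24007  P=1,RW=1,US=1,PS=0
  L2 @0x24[14] → 0x28007  P=1,RW=1,US=1,PS=0
  ✓ 0x28BCF  — 3 lookups
#1 VA=0x403C0EBCF (r,kernel):
  TLB hit vpn=0x403C0E → PA=0x28BCF
#2 VA=0x50000080C (r,kernel):
  L0 @0x1D[20] → 0x60006  P=0,RW=1,US=1,PS=0
  ✗ PAGE_NOT_PRESENT  [1 reads]

Entries read for #2: 1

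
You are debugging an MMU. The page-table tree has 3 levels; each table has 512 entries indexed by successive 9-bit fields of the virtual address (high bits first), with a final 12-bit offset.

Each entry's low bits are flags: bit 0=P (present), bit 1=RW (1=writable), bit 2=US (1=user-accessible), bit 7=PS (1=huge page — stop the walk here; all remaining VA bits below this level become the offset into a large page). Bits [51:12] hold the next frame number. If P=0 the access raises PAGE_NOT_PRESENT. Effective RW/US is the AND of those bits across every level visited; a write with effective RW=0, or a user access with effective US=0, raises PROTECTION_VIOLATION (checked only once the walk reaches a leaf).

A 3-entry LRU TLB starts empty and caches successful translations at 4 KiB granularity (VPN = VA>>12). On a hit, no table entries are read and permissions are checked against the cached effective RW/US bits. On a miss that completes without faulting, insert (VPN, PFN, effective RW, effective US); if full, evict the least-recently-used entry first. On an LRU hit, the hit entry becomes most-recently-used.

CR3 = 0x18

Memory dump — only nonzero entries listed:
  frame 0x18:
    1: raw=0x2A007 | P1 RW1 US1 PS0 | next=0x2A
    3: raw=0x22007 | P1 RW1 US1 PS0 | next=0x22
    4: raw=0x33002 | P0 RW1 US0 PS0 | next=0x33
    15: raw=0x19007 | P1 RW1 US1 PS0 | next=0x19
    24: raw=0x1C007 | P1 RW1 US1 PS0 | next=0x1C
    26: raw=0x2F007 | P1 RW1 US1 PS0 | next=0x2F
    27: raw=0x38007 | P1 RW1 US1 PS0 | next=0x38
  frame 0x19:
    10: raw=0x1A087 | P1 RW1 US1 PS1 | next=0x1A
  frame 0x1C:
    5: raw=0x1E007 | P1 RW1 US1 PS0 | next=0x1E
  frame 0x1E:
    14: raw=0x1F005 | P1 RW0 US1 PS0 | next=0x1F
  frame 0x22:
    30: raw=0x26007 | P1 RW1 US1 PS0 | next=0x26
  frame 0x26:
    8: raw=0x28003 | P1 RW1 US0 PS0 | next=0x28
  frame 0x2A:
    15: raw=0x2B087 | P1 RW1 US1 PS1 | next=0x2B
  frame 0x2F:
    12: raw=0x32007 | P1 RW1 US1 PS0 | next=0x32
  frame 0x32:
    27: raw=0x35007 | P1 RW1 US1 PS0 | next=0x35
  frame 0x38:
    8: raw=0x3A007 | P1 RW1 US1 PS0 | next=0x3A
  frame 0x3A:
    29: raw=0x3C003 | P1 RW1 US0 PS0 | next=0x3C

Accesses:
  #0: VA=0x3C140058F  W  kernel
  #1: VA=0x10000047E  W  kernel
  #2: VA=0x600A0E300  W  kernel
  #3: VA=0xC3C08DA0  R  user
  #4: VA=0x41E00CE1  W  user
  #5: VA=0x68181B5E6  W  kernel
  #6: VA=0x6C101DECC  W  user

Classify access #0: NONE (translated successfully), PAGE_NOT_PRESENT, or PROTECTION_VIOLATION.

Trace:
#0 VA=0x3C140058F (w,kernel):
  L0 @0x18[15] → 0x19007  P=1,RW=1,US=1,PS=0
  L1 @0x19[10] → 0x1A087  P=1,RW=1,US=1,PS=1
  ✓ 0x1A58F (huge @L1)  — 2 lookups
#1 VA=0x10000047E (w,kernel):
  L0 @0x18[4] → 0x33002  P=0,RW=1,US=0,PS=0
  → PAGE_NOT_PRESENT  (1 entries read)
#2 VA=0x600A0E300 (w,kernel):
  L0 @0x18[24] → 0x1C007  P=1,RW=1,US=1,PS=0
  L1 @0x1C[5] → 0x1E007  P=1,RW=1,US=1,PS=0
  L2 @0x1E[14] → 0x1F005  P=1,RW=0,US=1,PS=0
  → PROTECTION_VIOLATION  (3 entries read)
#3 VA=0xC3C08DA0 (r,user):
  L0 @0x18[3] → 0x22007  P=1,RW=1,US=1,PS=0
  L1 @0x22[30] → 0x26007  P=1,RW=1,US=1,PS=0
  L2 @0x26[8] → 0x28003  P=1,RW=1,US=0,PS=0
  → PROTECTION_VIOLATION  (3 entries read)
#4 VA=0x41E00CE1 (w,user):
  L0 @0x18[1] → 0x2A007  P=1,RW=1,US=1,PS=0
  L1 @0x2A[15] → 0x2B087  P=1,RW=1,US=1,PS=1
  ✓ 0x2BCE1 (huge @L1)  — 2 lookups
#5 VA=0x68181B5E6 (w,kernel):
  L0 @0x18[26] → 0x2F007  P=1,RW=1,US=1,PS=0
  L1 @0x2F[12] → 0x32007  P=1,RW=1,US=1,PS=0
  L2 @0x32[27] → 0x35007  P=1,RW=1,US=1,PS=0
  ✓ 0x355E6  — 3 lookups
#6 VA=0x6C101DECC (w,user):
  L0 @0x18[27] → 0x38007  P=1,RW=1,US=1,PS=0
  L1 @0x38[8] → 0x3A007  P=1,RW=1,US=1,PS=0
  L2 @0x3A[29] → 0x3C003  P=1,RW=1,US=0,PS=0
  → PROTECTION_VIOLATION  (3 entries read)

Access #0 fault: NONE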